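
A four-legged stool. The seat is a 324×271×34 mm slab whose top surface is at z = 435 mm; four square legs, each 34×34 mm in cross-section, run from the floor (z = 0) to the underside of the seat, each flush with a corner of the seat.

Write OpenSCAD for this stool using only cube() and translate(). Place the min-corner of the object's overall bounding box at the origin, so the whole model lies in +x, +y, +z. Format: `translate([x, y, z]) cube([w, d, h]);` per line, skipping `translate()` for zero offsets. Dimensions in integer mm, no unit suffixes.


translate([0, 0, 401]) cube([324, 271, 34]);
cube([34, 34, 401]);
translate([290, 0, 0]) cube([34, 34, 401]);
translate([0, 237, 0]) cube([34, 34, 401]);
translate([290, 237, 0]) cube([34, 34, 401]);


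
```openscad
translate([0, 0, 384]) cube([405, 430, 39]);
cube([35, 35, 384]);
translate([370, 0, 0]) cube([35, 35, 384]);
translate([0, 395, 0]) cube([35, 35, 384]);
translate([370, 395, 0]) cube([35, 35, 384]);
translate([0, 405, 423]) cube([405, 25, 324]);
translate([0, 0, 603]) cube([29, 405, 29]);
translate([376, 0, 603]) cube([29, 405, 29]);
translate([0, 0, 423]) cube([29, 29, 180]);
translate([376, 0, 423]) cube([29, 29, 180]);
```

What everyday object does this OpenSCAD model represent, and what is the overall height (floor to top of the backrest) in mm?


A chair. The overall height is 747 mm.

A slab on four corner posts with a tall panel at the back — a chair. The seat slab sits at z = 384 with thickness 39, and the 324 mm backrest starts at the seat top, so the overall height is 384 + 39 + 324 = 747 mm.


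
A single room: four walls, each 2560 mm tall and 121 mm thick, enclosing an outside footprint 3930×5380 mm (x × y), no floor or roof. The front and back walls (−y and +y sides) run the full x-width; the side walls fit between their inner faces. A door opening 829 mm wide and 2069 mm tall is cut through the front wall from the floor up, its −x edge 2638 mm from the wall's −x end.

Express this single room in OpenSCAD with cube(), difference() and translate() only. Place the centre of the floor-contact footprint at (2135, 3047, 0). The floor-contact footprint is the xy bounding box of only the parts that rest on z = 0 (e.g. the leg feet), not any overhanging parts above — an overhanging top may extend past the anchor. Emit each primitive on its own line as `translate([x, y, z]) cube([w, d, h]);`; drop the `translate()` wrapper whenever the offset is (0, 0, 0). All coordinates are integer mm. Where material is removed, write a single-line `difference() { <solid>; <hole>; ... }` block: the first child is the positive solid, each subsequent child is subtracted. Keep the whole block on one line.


difference() { translate([170, 357, 0]) cube([3930, 121, 2560]); translate([2808, 357, 0]) cube([829, 121, 2069]); }
translate([170, 5616, 0]) cube([3930, 121, 2560]);
translate([170, 478, 0]) cube([121, 5138, 2560]);
translate([3979, 478, 0]) cube([121, 5138, 2560]);


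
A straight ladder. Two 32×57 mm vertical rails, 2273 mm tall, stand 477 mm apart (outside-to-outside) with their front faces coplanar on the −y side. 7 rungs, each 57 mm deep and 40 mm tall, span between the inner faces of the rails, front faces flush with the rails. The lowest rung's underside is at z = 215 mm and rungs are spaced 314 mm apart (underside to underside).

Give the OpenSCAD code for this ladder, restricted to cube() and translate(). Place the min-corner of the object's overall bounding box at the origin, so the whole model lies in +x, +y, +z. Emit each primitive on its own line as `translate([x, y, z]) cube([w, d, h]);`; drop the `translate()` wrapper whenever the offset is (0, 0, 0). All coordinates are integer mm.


// rung span = 477 - 2*32 = 413
// rung[k] z = 215 + k*314
cube([32, 57, 2273]);
translate([445, 0, 0]) cube([32, 57, 2273]);
translate([32, 0, 215]) cube([413, 57, 40]);
translate([32, 0, 529]) cube([413, 57, 40]);
translate([32, 0, 843]) cube([413, 57, 40]);
translate([32, 0, 1157]) cube([413, 57, 40]);
translate([32, 0, 1471]) cube([413, 57, 40]);
translate([32, 0, 1785]) cube([413, 57, 40]);
translate([32, 0, 2099]) cube([413, 57, 40]);


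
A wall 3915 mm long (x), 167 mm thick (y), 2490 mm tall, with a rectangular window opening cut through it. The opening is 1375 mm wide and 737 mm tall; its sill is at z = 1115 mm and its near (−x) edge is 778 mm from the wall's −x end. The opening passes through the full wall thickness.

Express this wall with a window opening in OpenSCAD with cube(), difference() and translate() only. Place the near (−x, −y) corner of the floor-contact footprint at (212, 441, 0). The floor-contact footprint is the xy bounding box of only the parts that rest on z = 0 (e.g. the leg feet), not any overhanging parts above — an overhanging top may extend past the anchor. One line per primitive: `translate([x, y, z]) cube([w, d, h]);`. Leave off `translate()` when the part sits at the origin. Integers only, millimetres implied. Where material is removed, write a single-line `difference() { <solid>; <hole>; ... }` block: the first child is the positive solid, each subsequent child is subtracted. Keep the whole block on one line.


difference() { translate([212, 441, 0]) cube([3915, 167, 2490]); translate([990, 441, 1115]) cube([1375, 167, 737]); }


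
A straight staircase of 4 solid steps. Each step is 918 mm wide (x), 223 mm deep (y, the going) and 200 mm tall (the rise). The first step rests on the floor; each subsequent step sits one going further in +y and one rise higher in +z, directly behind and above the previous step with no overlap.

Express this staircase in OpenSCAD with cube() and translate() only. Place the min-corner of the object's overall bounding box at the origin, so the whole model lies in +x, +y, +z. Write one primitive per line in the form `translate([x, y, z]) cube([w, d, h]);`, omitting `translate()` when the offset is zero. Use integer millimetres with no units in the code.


cube([918, 223, 200]);
translate([0, 223, 200]) cube([918, 223, 200]);
translate([0, 446, 400]) cube([918, 223, 200]);
translate([0, 669, 600]) cube([918, 223, 200]);


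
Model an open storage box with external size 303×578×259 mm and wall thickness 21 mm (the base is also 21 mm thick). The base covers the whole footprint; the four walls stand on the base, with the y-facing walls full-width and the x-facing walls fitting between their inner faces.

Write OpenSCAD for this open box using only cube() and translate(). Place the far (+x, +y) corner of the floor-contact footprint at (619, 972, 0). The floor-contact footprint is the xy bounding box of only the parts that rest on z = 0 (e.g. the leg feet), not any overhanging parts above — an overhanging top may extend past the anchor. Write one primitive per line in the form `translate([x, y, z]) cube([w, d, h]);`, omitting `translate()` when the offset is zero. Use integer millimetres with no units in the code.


translate([316, 394, 0]) cube([303, 578, 21]);
translate([316, 394, 21]) cube([303, 21, 238]);
translate([316, 951, 21]) cube([303, 21, 238]);
translate([316, 415, 21]) cube([21, 536, 238]);
translate([598, 415, 21]) cube([21, 536, 238]);


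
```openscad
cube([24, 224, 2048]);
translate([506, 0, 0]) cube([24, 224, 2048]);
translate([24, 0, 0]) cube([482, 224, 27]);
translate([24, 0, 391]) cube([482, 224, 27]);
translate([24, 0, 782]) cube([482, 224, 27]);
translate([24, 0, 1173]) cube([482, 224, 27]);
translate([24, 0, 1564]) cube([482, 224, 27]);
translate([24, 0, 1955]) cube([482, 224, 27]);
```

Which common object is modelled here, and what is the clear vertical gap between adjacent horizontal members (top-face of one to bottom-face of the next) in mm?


A bookshelf. The clear shelf gap is 364 mm.

Two tall side panels with 6 horizontal boards between them — a bookshelf. The first two shelf undersides are at z = 0 and z = 391; with shelf thickness 27, the clear gap is 391 − 0 − 27 = 364 mm.


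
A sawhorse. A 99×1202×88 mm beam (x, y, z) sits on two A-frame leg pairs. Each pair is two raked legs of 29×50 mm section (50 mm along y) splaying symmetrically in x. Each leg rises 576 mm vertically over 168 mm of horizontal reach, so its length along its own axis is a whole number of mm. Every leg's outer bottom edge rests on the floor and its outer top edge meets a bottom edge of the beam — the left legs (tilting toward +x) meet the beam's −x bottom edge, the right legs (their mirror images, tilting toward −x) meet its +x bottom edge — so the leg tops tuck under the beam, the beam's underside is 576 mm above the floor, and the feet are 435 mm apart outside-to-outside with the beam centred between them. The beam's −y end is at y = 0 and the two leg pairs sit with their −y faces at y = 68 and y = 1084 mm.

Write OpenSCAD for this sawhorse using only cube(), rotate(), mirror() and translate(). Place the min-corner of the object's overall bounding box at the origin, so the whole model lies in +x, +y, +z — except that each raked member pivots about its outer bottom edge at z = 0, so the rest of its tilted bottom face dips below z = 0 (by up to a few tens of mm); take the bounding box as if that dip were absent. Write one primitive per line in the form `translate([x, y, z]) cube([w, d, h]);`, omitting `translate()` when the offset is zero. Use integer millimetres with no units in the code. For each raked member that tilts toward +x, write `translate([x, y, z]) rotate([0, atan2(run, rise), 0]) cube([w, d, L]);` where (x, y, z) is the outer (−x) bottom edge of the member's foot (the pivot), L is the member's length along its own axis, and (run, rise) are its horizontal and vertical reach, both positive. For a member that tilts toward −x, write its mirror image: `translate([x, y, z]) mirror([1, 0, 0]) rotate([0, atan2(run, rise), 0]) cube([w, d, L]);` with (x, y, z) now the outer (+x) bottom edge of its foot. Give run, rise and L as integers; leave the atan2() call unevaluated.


translate([168, 0, 576]) cube([99, 1202, 88]);
translate([0, 68, 0]) rotate([0, atan2(168, 576), 0]) cube([29, 50, 600]);
translate([435, 68, 0]) mirror([1, 0, 0]) rotate([0, atan2(168, 576), 0]) cube([29, 50, 600]);
translate([0, 1084, 0]) rotate([0, atan2(168, 576), 0]) cube([29, 50, 600]);
translate([435, 1084, 0]) mirror([1, 0, 0]) rotate([0, atan2(168, 576), 0]) cube([29, 50, 600]);


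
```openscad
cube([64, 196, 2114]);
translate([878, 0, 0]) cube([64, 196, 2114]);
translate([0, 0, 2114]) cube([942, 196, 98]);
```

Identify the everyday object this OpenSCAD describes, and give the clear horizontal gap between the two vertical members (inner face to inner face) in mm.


A door frame. The clear opening width is 814 mm.

Two 2114 mm tall posts with a header on top — a door frame. The left jamb is 64 mm wide at x = 0; the right jamb starts at x = 878. The clear opening is 878 − 64 = 814 mm.


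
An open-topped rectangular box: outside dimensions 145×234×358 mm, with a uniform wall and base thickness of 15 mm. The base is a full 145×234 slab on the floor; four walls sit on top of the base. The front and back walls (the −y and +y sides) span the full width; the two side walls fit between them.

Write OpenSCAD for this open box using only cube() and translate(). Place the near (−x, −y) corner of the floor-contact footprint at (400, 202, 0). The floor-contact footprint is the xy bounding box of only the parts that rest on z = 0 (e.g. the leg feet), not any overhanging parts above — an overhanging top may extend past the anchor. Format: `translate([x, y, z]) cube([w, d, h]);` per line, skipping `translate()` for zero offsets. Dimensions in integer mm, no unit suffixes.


translate([400, 202, 0]) cube([145, 234, 15]);
translate([400, 202, 15]) cube([145, 15, 343]);
translate([400, 421, 15]) cube([145, 15, 343]);
translate([400, 217, 15]) cube([15, 204, 343]);
translate([530, 217, 15]) cube([15, 204, 343]);


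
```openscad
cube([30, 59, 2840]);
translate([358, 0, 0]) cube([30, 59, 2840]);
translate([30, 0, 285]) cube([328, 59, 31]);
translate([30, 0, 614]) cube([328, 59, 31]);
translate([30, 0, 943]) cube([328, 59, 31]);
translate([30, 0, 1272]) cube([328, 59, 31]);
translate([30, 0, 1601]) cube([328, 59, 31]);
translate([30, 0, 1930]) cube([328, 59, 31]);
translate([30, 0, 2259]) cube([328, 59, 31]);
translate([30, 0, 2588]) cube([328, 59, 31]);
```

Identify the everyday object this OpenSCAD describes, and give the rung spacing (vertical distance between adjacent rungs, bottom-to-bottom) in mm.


A ladder. The rung spacing is 329 mm.

Two tall 30×59 posts with 8 short bars between them — a ladder. Adjacent rungs sit at z = 285 and z = 614, so the spacing is 614 − 285 = 329 mm.


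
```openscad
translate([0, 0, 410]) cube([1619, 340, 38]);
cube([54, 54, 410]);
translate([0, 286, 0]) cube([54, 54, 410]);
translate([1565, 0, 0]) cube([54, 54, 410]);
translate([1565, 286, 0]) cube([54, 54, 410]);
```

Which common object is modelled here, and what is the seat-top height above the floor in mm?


A bench. The seat-top height is 448 mm.

A long slab on four corner posts — a bench. The slab sits at z = 410 with thickness 38, so the top is 410 + 38 = 448 mm.


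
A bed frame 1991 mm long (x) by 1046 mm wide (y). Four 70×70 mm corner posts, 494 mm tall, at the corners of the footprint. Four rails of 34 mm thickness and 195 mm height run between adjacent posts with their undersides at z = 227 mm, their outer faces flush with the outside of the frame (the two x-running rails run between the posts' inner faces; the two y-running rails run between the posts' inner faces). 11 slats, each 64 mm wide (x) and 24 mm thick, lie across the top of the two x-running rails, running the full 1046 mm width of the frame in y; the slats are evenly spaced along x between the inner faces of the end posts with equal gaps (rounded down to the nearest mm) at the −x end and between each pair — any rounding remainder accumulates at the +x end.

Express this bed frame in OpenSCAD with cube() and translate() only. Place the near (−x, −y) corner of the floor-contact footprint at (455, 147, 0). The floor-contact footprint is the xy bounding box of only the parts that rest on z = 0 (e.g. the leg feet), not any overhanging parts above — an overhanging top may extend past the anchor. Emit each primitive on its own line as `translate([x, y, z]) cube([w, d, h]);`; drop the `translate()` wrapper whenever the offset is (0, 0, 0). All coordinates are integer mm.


translate([455, 147, 0]) cube([70, 70, 494]);
translate([455, 1123, 0]) cube([70, 70, 494]);
translate([2376, 147, 0]) cube([70, 70, 494]);
translate([2376, 1123, 0]) cube([70, 70, 494]);
translate([525, 147, 227]) cube([1851, 34, 195]);
translate([525, 1159, 227]) cube([1851, 34, 195]);
translate([455, 217, 227]) cube([34, 906, 195]);
translate([2412, 217, 227]) cube([34, 906, 195]);
translate([620, 147, 422]) cube([64, 1046, 24]);
translate([779, 147, 422]) cube([64, 1046, 24]);
translate([938, 147, 422]) cube([64, 1046, 24]);
translate([1097, 147, 422]) cube([64, 1046, 24]);
translate([1256, 147, 422]) cube([64, 1046, 24]);
translate([1415, 147, 422]) cube([64, 1046, 24]);
translate([1574, 147, 422]) cube([64, 1046, 24]);
translate([1733, 147, 422]) cube([64, 1046, 24]);
translate([1892, 147, 422]) cube([64, 1046, 24]);
translate([2051, 147, 422]) cube([64, 1046, 24]);
translate([2210, 147, 422]) cube([64, 1046, 24]);


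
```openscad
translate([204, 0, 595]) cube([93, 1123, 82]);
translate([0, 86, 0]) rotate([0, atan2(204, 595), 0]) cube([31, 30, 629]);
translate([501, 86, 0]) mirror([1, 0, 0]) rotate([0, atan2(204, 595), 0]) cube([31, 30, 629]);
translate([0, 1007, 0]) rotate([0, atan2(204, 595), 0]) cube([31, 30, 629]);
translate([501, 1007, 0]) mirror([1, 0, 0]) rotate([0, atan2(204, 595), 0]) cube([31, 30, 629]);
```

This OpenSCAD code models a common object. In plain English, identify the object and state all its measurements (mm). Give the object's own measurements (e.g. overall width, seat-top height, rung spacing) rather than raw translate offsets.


A sawhorse. A 93×1123×82 mm beam (x, y, z) sits on two A-frame leg pairs. Each pair is two raked legs of 31×30 mm section (30 mm along y) splaying symmetrically in x. Each leg rises 595 mm vertically over 204 mm of horizontal reach and is 629 mm long along its own axis. Every leg's outer bottom edge rests on the floor and its outer top edge meets a bottom edge of the beam — the left legs (tilting toward +x) meet the beam's −x bottom edge, the right legs (their mirror images, tilting toward −x) meet its +x bottom edge — so the leg tops tuck under the beam, the beam's underside is 595 mm above the floor, and the feet are 501 mm apart outside-to-outside with the beam centred between them. The two leg pairs are set in 86 mm from either end of the beam.


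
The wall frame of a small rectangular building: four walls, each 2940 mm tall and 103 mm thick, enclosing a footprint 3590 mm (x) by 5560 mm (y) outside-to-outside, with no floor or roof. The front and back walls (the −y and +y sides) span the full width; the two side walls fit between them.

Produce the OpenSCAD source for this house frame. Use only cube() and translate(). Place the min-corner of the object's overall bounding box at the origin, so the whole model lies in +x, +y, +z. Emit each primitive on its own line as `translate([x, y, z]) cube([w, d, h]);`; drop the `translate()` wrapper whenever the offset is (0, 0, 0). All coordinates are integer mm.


cube([3590, 103, 2940]);
translate([0, 5457, 0]) cube([3590, 103, 2940]);
translate([0, 103, 0]) cube([103, 5354, 2940]);
translate([3487, 103, 0]) cube([103, 5354, 2940]);


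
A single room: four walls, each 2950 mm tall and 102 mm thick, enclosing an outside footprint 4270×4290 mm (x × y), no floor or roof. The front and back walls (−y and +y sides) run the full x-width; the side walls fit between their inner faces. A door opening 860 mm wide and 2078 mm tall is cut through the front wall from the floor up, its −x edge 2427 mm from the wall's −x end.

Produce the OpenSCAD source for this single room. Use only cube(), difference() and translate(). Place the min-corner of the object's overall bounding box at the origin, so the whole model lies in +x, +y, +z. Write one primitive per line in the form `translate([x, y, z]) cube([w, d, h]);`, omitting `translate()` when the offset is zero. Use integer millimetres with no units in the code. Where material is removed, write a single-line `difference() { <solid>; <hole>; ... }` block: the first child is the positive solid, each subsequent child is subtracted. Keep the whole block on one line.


difference() { cube([4270, 102, 2950]); translate([2427, 0, 0]) cube([860, 102, 2078]); }
translate([0, 4188, 0]) cube([4270, 102, 2950]);
translate([0, 102, 0]) cube([102, 4086, 2950]);
translate([4168, 102, 0]) cube([102, 4086, 2950]);


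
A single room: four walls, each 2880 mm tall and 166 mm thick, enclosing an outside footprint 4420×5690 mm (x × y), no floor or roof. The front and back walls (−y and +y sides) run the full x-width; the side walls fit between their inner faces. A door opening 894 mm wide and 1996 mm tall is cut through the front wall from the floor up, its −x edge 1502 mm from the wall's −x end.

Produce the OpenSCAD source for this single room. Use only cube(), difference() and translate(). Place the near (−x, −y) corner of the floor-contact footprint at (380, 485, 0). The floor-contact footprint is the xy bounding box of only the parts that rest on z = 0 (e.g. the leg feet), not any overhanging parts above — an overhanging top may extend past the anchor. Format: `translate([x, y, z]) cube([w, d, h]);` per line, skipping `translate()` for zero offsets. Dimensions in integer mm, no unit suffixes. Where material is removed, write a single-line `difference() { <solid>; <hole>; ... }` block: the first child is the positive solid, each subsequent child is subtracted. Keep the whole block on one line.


difference() { translate([380, 485, 0]) cube([4420, 166, 2880]); translate([1882, 485, 0]) cube([894, 166, 1996]); }
translate([380, 6009, 0]) cube([4420, 166, 2880]);
translate([380, 651, 0]) cube([166, 5358, 2880]);
translate([4634, 651, 0]) cube([166, 5358, 2880]);


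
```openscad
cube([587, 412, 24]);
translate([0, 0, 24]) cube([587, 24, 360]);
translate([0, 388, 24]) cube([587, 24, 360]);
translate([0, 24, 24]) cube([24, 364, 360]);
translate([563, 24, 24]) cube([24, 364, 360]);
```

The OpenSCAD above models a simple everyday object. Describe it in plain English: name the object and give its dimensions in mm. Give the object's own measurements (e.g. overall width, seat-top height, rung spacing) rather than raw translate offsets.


An open-topped rectangular box: outside dimensions 587×412×384 mm, with a uniform wall and base thickness of 24 mm. The base is a full 587×412 slab on the floor; four walls sit on top of the base. The front and back walls (the −y and +y sides) span the full width; the two side walls fit between them.


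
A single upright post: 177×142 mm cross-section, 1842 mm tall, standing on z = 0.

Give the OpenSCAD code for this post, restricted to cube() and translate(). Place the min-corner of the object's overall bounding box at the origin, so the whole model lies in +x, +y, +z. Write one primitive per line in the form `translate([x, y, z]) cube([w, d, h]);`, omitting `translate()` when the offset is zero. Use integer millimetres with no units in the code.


cube([177, 142, 1842]);


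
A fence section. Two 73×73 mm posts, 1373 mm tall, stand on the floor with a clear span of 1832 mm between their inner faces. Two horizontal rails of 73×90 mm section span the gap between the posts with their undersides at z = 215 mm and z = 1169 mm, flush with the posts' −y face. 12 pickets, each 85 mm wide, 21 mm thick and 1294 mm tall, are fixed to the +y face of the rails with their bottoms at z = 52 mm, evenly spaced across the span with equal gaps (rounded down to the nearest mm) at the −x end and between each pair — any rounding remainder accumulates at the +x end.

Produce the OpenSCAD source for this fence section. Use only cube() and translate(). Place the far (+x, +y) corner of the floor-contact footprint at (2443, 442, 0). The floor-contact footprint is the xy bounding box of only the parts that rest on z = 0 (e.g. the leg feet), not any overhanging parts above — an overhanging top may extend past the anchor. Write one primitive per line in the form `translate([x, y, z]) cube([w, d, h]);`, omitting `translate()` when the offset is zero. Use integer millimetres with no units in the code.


translate([465, 369, 0]) cube([73, 73, 1373]);
translate([2370, 369, 0]) cube([73, 73, 1373]);
translate([538, 369, 215]) cube([1832, 73, 90]);
translate([538, 369, 1169]) cube([1832, 73, 90]);
translate([600, 442, 52]) cube([85, 21, 1294]);
translate([747, 442, 52]) cube([85, 21, 1294]);
translate([894, 442, 52]) cube([85, 21, 1294]);
translate([1041, 442, 52]) cube([85, 21, 1294]);
translate([1188, 442, 52]) cube([85, 21, 1294]);
translate([1335, 442, 52]) cube([85, 21, 1294]);
translate([1482, 442, 52]) cube([85, 21, 1294]);
translate([1629, 442, 52]) cube([85, 21, 1294]);
translate([1776, 442, 52]) cube([85, 21, 1294]);
translate([1923, 442, 52]) cube([85, 21, 1294]);
translate([2070, 442, 52]) cube([85, 21, 1294]);
translate([2217, 442, 52]) cube([85, 21, 1294]);


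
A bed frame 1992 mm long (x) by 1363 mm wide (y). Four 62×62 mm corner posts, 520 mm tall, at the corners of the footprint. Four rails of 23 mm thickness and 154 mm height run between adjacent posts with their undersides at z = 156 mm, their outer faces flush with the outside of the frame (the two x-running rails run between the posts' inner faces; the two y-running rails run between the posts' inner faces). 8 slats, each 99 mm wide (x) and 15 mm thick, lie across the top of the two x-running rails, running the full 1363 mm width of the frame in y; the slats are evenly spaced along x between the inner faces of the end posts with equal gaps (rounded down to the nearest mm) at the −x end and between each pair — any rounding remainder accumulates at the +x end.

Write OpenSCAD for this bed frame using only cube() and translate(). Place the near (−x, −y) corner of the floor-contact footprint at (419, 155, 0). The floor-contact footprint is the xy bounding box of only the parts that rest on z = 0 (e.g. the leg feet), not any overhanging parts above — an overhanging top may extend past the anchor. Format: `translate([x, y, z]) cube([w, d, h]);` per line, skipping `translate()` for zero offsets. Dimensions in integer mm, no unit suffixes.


translate([419, 155, 0]) cube([62, 62, 520]);
translate([419, 1456, 0]) cube([62, 62, 520]);
translate([2349, 155, 0]) cube([62, 62, 520]);
translate([2349, 1456, 0]) cube([62, 62, 520]);
translate([481, 155, 156]) cube([1868, 23, 154]);
translate([481, 1495, 156]) cube([1868, 23, 154]);
translate([419, 217, 156]) cube([23, 1239, 154]);
translate([2388, 217, 156]) cube([23, 1239, 154]);
translate([600, 155, 310]) cube([99, 1363, 15]);
translate([818, 155, 310]) cube([99, 1363, 15]);
translate([1036, 155, 310]) cube([99, 1363, 15]);
translate([1254, 155, 310]) cube([99, 1363, 15]);
translate([1472, 155, 310]) cube([99, 1363, 15]);
translate([1690, 155, 310]) cube([99, 1363, 15]);
translate([1908, 155, 310]) cube([99, 1363, 15]);
translate([2126, 155, 310]) cube([99, 1363, 15]);


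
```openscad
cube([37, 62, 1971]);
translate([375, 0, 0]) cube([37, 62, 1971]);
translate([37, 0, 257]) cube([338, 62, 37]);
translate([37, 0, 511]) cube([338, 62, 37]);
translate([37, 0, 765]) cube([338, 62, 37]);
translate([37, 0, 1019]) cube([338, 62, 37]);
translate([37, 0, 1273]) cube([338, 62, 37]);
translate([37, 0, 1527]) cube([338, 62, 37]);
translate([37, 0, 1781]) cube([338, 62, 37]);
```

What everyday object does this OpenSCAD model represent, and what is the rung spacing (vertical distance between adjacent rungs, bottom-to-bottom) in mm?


A ladder. The rung spacing is 254 mm.

Two tall 37×62 posts with 7 short bars between them — a ladder. Adjacent rungs sit at z = 257 and z = 511, so the spacing is 511 − 257 = 254 mm.


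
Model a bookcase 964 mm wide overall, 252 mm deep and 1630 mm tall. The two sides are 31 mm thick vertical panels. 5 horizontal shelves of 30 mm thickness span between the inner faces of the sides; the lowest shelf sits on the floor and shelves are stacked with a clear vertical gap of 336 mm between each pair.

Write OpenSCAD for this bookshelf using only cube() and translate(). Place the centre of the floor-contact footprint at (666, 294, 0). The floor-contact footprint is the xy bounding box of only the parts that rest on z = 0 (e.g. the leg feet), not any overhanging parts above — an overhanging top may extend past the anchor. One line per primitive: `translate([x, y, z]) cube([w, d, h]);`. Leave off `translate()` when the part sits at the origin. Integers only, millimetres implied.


translate([184, 168, 0]) cube([31, 252, 1630]);
translate([1117, 168, 0]) cube([31, 252, 1630]);
translate([215, 168, 0]) cube([902, 252, 30]);
translate([215, 168, 366]) cube([902, 252, 30]);
translate([215, 168, 732]) cube([902, 252, 30]);
translate([215, 168, 1098]) cube([902, 252, 30]);
translate([215, 168, 1464]) cube([902, 252, 30]);


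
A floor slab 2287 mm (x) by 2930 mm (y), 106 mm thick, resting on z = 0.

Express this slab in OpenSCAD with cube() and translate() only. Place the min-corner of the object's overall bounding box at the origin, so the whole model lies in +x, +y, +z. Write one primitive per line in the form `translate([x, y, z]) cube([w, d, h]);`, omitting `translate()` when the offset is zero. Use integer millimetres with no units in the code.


cube([2287, 2930, 106]);


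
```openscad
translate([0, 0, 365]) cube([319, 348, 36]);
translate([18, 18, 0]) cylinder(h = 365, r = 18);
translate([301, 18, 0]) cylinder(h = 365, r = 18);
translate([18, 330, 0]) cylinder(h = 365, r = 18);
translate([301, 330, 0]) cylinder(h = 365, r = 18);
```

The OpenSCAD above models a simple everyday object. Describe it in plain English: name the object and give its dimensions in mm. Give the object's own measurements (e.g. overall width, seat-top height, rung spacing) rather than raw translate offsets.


A four-legged stool. The seat is a 319×348×36 mm slab whose top surface is at z = 401 mm; four round legs, each 36 mm in diameter, run from the floor (z = 0) to the underside of the seat, each leg's axis is inset half a diameter from the nearest pair of seat edges (so the leg's bounding box is flush with the corner).


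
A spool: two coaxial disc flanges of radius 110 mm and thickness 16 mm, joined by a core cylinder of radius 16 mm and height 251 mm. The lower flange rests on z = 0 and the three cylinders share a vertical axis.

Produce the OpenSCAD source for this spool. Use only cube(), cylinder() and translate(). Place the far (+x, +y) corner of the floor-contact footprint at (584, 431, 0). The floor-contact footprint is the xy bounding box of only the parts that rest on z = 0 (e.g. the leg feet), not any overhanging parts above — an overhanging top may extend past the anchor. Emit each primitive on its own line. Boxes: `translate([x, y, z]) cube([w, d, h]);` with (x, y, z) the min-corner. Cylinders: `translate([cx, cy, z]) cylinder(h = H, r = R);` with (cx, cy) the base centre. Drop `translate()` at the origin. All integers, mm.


translate([474, 321, 0]) cylinder(h = 16, r = 110);
translate([474, 321, 16]) cylinder(h = 251, r = 16);
translate([474, 321, 267]) cylinder(h = 16, r = 110);


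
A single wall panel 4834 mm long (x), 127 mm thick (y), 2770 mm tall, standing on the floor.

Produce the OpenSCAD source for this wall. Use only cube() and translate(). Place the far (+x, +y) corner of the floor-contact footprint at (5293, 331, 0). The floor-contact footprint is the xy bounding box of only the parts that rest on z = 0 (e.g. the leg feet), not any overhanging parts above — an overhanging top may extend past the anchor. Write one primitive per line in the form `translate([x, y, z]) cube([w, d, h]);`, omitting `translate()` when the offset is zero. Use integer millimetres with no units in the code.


translate([459, 204, 0]) cube([4834, 127, 2770]);


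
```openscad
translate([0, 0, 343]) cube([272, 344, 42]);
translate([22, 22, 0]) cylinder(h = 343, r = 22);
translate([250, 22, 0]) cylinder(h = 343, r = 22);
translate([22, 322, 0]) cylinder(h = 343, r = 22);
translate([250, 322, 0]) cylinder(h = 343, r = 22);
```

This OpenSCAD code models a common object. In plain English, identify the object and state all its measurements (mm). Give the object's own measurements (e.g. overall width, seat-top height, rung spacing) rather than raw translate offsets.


A simple wooden stool: a rectangular seat 272 mm (x) by 344 mm (y), 42 mm thick, top face at z = 385 mm, on four round legs, each 44 mm in diameter. The legs rest on z = 0, each leg's axis is inset half a diameter from the nearest pair of seat edges (so the leg's bounding box is flush with the corner).


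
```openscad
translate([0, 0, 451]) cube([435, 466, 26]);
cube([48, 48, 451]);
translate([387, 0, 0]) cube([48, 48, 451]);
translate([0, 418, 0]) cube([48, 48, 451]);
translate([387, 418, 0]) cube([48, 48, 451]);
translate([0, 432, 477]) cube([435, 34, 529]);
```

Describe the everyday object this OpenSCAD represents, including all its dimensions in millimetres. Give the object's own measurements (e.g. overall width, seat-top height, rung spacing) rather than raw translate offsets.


A chair. The seat is a 435×466×26 mm slab with its top at z = 477 mm, on four 48×48 mm corner legs (flush with the seat edges, standing on z = 0). A flat backrest 34 mm thick, 529 mm tall, spans the full seat width and rises from the seat top along its +y edge, rear face flush with the rear of the seat.


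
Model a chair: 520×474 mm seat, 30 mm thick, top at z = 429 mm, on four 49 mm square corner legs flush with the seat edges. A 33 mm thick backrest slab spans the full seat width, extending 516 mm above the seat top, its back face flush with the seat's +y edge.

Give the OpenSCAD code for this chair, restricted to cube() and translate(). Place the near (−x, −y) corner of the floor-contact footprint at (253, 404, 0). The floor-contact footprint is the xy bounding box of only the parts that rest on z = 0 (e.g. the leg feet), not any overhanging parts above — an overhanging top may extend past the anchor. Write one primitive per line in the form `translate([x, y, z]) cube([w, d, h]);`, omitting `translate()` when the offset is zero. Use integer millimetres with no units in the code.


translate([253, 404, 399]) cube([520, 474, 30]);
translate([253, 404, 0]) cube([49, 49, 399]);
translate([724, 404, 0]) cube([49, 49, 399]);
translate([253, 829, 0]) cube([49, 49, 399]);
translate([724, 829, 0]) cube([49, 49, 399]);
translate([253, 845, 429]) cube([520, 33, 516]);


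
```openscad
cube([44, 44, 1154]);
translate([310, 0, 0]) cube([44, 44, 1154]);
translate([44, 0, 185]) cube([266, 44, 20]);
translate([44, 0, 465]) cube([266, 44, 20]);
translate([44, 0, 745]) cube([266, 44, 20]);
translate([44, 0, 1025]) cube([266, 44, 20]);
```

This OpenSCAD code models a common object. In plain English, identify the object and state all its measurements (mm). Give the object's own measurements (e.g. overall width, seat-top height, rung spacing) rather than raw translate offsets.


A straight ladder. Two 44×44 mm vertical rails, 1154 mm tall, stand 354 mm apart (outside-to-outside) with their front faces coplanar on the −y side. 4 rungs, each 44 mm deep and 20 mm tall, span between the inner faces of the rails, front faces flush with the rails. The lowest rung's underside is at z = 185 mm and rungs are spaced 280 mm apart (underside to underside).


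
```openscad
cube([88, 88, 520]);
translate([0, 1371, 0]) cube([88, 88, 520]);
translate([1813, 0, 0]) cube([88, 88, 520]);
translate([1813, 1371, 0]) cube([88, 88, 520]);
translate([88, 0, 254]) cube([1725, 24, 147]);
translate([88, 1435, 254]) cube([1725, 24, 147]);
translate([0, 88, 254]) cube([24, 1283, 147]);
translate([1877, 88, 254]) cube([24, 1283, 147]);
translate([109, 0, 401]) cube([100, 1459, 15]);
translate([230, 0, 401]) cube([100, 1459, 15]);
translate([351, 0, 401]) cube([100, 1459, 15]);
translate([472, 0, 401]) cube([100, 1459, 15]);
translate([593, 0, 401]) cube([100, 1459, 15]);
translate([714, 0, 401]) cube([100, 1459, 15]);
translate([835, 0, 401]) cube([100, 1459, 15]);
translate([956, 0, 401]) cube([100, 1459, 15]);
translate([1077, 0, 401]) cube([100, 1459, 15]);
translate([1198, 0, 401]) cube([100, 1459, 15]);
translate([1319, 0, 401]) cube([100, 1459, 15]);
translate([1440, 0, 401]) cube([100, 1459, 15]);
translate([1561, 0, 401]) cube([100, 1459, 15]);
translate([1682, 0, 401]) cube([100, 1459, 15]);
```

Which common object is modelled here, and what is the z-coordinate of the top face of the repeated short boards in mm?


A bed frame. The slat-top height is 416 mm.

Four posts, four rails, and a row of slats — a bed frame. Slats sit on the rails at z = 254 + 147 = 401; with slat thickness 15, the top is 416 mm.


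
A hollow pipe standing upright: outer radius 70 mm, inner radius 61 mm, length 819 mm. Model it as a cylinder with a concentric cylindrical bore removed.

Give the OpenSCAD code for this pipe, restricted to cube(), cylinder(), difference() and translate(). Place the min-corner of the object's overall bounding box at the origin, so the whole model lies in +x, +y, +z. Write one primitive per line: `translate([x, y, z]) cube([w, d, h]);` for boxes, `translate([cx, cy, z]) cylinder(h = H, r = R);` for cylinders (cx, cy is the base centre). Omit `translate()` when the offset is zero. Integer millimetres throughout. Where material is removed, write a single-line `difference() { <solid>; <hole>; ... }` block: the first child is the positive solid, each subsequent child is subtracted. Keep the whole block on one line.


difference() { translate([70, 70, 0]) cylinder(h = 819, r = 70); translate([70, 70, 0]) cylinder(h = 819, r = 61); }


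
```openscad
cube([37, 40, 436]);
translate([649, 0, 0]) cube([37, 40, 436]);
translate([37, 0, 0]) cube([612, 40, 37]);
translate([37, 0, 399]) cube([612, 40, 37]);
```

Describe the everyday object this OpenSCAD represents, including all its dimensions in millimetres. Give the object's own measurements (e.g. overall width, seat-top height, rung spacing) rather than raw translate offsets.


A rectangular picture frame lying in the x–z plane (depth along y). The opening is 612 mm wide (x) by 362 mm tall (z), surrounded by a border 37 mm wide on all four sides. The frame is 40 mm deep and is made of two full-height vertical stiles with two horizontal rails fitted between them.


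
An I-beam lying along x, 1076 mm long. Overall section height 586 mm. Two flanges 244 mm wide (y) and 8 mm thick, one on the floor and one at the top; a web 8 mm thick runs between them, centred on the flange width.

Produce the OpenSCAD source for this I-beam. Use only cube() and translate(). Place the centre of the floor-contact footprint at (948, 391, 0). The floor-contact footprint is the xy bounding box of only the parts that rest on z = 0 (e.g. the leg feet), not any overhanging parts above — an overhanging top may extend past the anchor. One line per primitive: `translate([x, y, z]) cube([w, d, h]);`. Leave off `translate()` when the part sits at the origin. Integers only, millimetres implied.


translate([410, 269, 0]) cube([1076, 244, 8]);
translate([410, 387, 8]) cube([1076, 8, 570]);
translate([410, 269, 578]) cube([1076, 244, 8]);


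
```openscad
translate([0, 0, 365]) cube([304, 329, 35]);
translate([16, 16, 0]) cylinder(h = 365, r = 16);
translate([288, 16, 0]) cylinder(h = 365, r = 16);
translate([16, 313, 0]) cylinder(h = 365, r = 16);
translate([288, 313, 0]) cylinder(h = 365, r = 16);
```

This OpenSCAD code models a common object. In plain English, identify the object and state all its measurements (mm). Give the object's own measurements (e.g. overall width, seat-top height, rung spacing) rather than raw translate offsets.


A four-legged stool. The seat is a 304×329×35 mm slab whose top surface is at z = 400 mm; four round legs, each 32 mm in diameter, run from the floor (z = 0) to the underside of the seat, each leg's axis is inset half a diameter from the nearest pair of seat edges (so the leg's bounding box is flush with the corner).


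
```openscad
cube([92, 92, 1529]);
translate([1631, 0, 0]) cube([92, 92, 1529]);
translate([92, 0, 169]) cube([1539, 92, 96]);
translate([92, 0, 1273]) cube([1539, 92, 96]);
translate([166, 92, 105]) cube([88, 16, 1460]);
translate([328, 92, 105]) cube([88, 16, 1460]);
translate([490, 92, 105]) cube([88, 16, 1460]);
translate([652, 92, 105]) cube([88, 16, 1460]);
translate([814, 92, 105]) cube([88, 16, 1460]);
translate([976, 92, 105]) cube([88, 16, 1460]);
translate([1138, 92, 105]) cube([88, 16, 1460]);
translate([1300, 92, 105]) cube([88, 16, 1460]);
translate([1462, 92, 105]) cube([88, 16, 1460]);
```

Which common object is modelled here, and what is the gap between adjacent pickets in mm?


A fence section. The picket gap is 74 mm.

Two posts, two rails, 9 pickets — a fence section. Span 1539 mm holds 9 pickets of 88 mm with 10 equal gaps: ⌊(1539 − 9·88) / 10⌋ = 74 mm.


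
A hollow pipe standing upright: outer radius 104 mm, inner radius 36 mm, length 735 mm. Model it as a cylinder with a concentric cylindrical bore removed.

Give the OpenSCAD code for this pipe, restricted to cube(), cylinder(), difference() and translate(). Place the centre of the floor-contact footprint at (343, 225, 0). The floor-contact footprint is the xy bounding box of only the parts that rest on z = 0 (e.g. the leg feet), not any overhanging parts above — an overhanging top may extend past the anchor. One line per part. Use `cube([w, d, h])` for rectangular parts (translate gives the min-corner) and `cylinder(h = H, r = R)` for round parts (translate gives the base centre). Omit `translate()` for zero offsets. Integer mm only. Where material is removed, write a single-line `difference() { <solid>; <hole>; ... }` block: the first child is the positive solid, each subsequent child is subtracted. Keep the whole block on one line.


difference() { translate([343, 225, 0]) cylinder(h = 735, r = 104); translate([343, 225, 0]) cylinder(h = 735, r = 36); }
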